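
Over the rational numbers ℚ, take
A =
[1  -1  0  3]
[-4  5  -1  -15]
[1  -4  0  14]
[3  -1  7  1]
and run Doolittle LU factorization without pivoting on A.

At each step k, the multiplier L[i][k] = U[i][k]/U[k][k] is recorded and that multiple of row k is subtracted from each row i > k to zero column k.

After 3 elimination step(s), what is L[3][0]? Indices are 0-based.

k=0: U[0][0]=1
  eliminate (1,0): mult=-4, new row 1: (0, 1, -1, -3); set L[1][0]=-4
  eliminate (2,0): mult=1, new row 2: (0, -3, 0, 11); set L[2][0]=1
  eliminate (3,0): mult=3, new row 3: (0, 2, 7, -8); set L[3][0]=3
k=1: U[1][1]=1
  eliminate (2,1): mult=-3, new row 2: (0, 0, -3, 2); set L[2][1]=-3
  eliminate (3,1): mult=2, new row 3: (0, 0, 9, -2); set L[3][1]=2
k=2: U[2][2]=-3
  eliminate (3,2): mult=-3, new row 3: (0, 0, 0, 4); set L[3][2]=-3

L[3][0] = 3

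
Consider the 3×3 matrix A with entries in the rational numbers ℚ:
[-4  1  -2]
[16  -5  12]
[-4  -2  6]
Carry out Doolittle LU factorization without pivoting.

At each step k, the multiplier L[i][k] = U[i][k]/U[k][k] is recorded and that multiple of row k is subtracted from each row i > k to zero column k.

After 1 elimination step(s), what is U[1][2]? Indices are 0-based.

U[1][2] = 4

Step 1: pivot at (0,0) is -4.
  row1 ← row1 − (-4)·row0  ⇒  L[1][0]=-4, U row1=(0, -1, 4)
  row2 ← row2 − (1)·row0  ⇒  L[2][0]=1, U row2=(0, -3, 8)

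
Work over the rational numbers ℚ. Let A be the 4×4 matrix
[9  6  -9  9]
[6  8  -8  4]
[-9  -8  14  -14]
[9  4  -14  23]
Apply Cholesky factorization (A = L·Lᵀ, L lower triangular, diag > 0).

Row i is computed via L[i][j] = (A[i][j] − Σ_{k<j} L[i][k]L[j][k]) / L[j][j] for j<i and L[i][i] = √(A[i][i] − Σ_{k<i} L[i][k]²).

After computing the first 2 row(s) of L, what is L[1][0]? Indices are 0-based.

L[1][0] = 2

Step 1: L[0][0] = √(9) = 3.
  L[1][0] = (6) / L[0][0] = 2.
Step 2: L[1][1] = √(4) = 2.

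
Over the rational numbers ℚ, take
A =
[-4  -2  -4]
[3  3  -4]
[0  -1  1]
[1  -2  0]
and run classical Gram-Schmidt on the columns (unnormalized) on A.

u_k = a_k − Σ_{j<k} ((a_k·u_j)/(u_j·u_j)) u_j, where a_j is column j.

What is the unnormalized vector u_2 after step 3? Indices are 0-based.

Step 1: u_0 = a_0 = (-4, 3, 0, 1).
Step 2: u_1 = a_1 − (15/26)·u_0 = (4/13, 33/26, -1, -67/26).
Step 3: u_2 = a_2 − (2/13)·u_0 − (-190/243)·u_1 = (-764/243, -281/81, 53/243, -527/243).

u_2 = (-764/243, -281/81, 53/243, -527/243)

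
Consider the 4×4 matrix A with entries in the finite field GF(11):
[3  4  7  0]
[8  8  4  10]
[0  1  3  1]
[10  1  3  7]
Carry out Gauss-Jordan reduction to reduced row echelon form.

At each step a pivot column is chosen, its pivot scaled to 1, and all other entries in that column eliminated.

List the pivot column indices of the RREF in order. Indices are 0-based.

[1] R0 /= 3  ⇒  (1, 5, 6, 0)
     R1 -= 8·R0  ⇒  (0, 1, 0, 10)
     R3 -= 10·R0  ⇒  (0, 6, 9, 7)
[2] R1 /= 1  ⇒  (0, 1, 0, 10)
     R0 -= 5·R1  ⇒  (1, 0, 6, 5)
     R2 -= 1·R1  ⇒  (0, 0, 3, 2)
     R3 -= 6·R1  ⇒  (0, 0, 9, 2)
[3] R2 /= 3  ⇒  (0, 0, 1, 8)
     R0 -= 6·R2  ⇒  (1, 0, 0, 1)
     R3 -= 9·R2  ⇒  (0, 0, 0, 7)
[4] R3 /= 7  ⇒  (0, 0, 0, 1)
     R0 -= 1·R3  ⇒  (1, 0, 0, 0)
     R1 -= 10·R3  ⇒  (0, 1, 0, 0)
     R2 -= 8·R3  ⇒  (0, 0, 1, 0)

pivot columns: 0, 1, 2, 3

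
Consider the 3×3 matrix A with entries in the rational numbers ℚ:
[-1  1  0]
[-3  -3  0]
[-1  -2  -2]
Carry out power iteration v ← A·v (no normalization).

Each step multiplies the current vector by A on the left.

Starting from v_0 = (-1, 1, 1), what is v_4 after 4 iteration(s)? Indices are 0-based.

v_4 = (28, -60, -56)

v_0 = (-1, 1, 1).
v_1 = A·v_0 = (2, 0, -3).
v_2 = A·v_1 = (-2, -6, 4).
v_3 = A·v_2 = (-4, 24, 6).
v_4 = A·v_3 = (28, -60, -56).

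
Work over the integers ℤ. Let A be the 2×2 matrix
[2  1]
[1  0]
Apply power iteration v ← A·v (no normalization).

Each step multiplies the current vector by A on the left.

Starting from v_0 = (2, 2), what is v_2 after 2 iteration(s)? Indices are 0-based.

v_0 = (2, 2).
v_1 = A·v_0 = (6, 2).
v_2 = A·v_1 = (14, 6).

v_2 = (14, 6)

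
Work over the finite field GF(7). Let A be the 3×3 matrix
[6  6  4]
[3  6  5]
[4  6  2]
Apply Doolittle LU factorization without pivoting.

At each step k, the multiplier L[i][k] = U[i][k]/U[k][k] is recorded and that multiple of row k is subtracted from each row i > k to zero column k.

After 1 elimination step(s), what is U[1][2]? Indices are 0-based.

k=0: U[0][0]=6
  eliminate (1,0): mult=4, new row 1: (0, 3, 3); set L[1][0]=4
  eliminate (2,0): mult=3, new row 2: (0, 2, 4); set L[2][0]=3

U[1][2] = 3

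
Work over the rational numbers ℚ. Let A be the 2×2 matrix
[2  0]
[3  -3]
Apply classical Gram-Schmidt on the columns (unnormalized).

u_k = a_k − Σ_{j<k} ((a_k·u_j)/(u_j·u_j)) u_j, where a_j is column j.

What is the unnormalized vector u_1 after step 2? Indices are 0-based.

u_1 = (18/13, -12/13)

Step 1: u_0 = a_0 = (2, 3).
Step 2: u_1 = a_1 − (-9/13)·u_0 = (18/13, -12/13).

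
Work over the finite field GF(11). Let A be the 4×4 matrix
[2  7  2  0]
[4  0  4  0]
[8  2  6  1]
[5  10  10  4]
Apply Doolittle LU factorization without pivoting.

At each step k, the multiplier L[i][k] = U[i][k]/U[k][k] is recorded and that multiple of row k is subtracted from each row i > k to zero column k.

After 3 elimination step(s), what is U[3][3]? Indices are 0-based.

k=0: U[0][0]=2
  eliminate (1,0): mult=2, new row 1: (0, 8, 0, 0); set L[1][0]=2
  eliminate (2,0): mult=4, new row 2: (0, 7, 9, 1); set L[2][0]=4
  eliminate (3,0): mult=8, new row 3: (0, 9, 5, 4); set L[3][0]=8
k=1: U[1][1]=8
  eliminate (2,1): mult=5, new row 2: (0, 0, 9, 1); set L[2][1]=5
  eliminate (3,1): mult=8, new row 3: (0, 0, 5, 4); set L[3][1]=8
k=2: U[2][2]=9
  eliminate (3,2): mult=3, new row 3: (0, 0, 0, 1); set L[3][2]=3

U[3][3] = 1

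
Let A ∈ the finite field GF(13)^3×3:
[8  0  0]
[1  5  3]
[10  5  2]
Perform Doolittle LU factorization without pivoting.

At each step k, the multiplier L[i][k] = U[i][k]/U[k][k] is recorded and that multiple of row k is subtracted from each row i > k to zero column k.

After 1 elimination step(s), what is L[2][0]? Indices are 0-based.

L[2][0] = 11

[col 0] pivot 8
  R1 -= 5*R0 → (0, 5, 3)  (L[1][0] := 5)
  R2 -= 11*R0 → (0, 5, 2)  (L[2][0] := 11)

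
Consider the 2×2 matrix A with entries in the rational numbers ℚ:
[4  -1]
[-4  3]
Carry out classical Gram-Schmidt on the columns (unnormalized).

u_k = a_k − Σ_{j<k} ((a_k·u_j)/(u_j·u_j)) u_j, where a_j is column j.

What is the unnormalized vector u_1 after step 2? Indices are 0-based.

Step 1: u_0 = a_0 = (4, -4).
Step 2: u_1 = a_1 − (-1/2)·u_0 = (1, 1).

u_1 = (1, 1)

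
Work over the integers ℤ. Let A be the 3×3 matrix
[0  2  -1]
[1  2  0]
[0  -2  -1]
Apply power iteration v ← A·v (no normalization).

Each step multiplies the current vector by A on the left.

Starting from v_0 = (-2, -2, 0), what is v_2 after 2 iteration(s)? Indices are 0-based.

v_0 = (-2, -2, 0).
v_1 = A·v_0 = (-4, -6, 4).
v_2 = A·v_1 = (-16, -16, 8).

v_2 = (-16, -16, 8)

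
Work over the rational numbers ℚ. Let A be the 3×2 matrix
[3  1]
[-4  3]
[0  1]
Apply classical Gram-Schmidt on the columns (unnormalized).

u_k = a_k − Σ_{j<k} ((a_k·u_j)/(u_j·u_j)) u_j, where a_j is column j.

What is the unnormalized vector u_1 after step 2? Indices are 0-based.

u_1 = (52/25, 39/25, 1)

Step 1: u_0 = a_0 = (3, -4, 0).
Step 2: u_1 = a_1 − (-9/25)·u_0 = (52/25, 39/25, 1).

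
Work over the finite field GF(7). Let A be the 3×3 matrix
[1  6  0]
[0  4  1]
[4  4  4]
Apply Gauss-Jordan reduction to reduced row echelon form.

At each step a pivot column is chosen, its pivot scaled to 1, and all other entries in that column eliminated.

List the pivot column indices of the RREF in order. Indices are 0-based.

pivot(0,0)=1: scale R0 → (1, 6, 0)
  clear (2,0): R2 −= (4)R0 → (0, 1, 4)
pivot(1,1)=4: scale R1 → (0, 1, 2)
  clear (0,1): R0 −= (6)R1 → (1, 0, 2)
  clear (2,1): R2 −= (1)R1 → (0, 0, 2)
pivot(2,2)=2: scale R2 → (0, 0, 1)
  clear (0,2): R0 −= (2)R2 → (1, 0, 0)
  clear (1,2): R1 −= (2)R2 → (0, 1, 0)

pivot columns: 0, 1, 2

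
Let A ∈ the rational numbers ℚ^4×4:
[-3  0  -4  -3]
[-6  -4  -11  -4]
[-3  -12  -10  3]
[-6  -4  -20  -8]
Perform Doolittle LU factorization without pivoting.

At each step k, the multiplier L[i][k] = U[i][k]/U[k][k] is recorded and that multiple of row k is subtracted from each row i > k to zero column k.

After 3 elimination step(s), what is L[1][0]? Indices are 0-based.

L[1][0] = 2

k=0: U[0][0]=-3
  eliminate (1,0): mult=2, new row 1: (0, -4, -3, 2); set L[1][0]=2
  eliminate (2,0): mult=1, new row 2: (0, -12, -6, 6); set L[2][0]=1
  eliminate (3,0): mult=2, new row 3: (0, -4, -12, -2); set L[3][0]=2
k=1: U[1][1]=-4
  eliminate (2,1): mult=3, new row 2: (0, 0, 3, 0); set L[2][1]=3
  eliminate (3,1): mult=1, new row 3: (0, 0, -9, -4); set L[3][1]=1
k=2: U[2][2]=3
  eliminate (3,2): mult=-3, new row 3: (0, 0, 0, -4); set L[3][2]=-3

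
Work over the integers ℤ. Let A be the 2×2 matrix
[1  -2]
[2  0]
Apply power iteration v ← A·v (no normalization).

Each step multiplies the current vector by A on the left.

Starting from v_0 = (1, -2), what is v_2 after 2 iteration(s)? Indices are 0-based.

v_2 = (1, 10)

v_0 = (1, -2).
v_1 = A·v_0 = (5, 2).
v_2 = A·v_1 = (1, 10).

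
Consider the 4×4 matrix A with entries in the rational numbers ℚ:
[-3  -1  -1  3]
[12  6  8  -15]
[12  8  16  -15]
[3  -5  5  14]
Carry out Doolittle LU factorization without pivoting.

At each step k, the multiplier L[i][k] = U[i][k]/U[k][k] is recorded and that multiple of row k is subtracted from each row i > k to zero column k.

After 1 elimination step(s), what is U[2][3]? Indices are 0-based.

U[2][3] = -3

Step 1: pivot at (0,0) is -3.
  row1 ← row1 − (-4)·row0  ⇒  L[1][0]=-4, U row1=(0, 2, 4, -3)
  row2 ← row2 − (-4)·row0  ⇒  L[2][0]=-4, U row2=(0, 4, 12, -3)
  row3 ← row3 − (-1)·row0  ⇒  L[3][0]=-1, U row3=(0, -6, 4, 17)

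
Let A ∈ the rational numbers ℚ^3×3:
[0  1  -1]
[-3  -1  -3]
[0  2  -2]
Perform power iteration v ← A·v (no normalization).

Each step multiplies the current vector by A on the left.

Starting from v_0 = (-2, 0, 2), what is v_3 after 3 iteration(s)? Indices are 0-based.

v_0 = (-2, 0, 2).
v_1 = A·v_0 = (-2, 0, -4).
v_2 = A·v_1 = (4, 18, 8).
v_3 = A·v_2 = (10, -54, 20).

v_3 = (10, -54, 20)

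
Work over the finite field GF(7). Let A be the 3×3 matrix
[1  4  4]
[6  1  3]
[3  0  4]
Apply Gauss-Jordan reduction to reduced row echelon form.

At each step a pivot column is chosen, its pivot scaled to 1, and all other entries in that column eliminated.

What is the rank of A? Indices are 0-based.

rank = 3

step 1: normalize row 0 (÷1) = (1, 4, 4)
  row 1: subtract 6×row0 = (0, 5, 0)
  row 2: subtract 3×row0 = (0, 2, 6)
step 2: normalize row 1 (÷5) = (0, 1, 0)
  row 0: subtract 4×row1 = (1, 0, 4)
  row 2: subtract 2×row1 = (0, 0, 6)
step 3: normalize row 2 (÷6) = (0, 0, 1)
  row 0: subtract 4×row2 = (1, 0, 0)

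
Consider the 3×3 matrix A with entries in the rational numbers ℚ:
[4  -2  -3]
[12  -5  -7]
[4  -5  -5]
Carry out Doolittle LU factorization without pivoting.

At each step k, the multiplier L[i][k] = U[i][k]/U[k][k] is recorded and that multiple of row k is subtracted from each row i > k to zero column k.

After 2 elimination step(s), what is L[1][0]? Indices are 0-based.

L[1][0] = 3

[col 0] pivot 4
  R1 -= 3*R0 → (0, 1, 2)  (L[1][0] := 3)
  R2 -= 1*R0 → (0, -3, -2)  (L[2][0] := 1)
[col 1] pivot 1
  R2 -= -3*R1 → (0, 0, 4)  (L[2][1] := -3)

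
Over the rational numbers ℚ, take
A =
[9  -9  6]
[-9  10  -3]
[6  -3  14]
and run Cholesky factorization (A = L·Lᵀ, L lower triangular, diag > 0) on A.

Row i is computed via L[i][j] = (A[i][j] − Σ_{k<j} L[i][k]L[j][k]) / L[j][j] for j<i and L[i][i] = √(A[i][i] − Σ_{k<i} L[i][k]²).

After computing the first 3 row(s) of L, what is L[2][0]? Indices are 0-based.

L[2][0] = 2

Step 1: L[0][0] = √(9) = 3.
  L[1][0] = (-9) / L[0][0] = -3.
Step 2: L[1][1] = √(1) = 1.
  L[2][0] = (6) / L[0][0] = 2.
  L[2][1] = (3) / L[1][1] = 3.
Step 3: L[2][2] = √(1) = 1.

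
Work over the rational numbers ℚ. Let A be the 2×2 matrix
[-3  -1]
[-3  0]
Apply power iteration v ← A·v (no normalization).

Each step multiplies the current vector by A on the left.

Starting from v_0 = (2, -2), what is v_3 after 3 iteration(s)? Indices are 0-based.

v_0 = (2, -2).
v_1 = A·v_0 = (-4, -6).
v_2 = A·v_1 = (18, 12).
v_3 = A·v_2 = (-66, -54).

v_3 = (-66, -54)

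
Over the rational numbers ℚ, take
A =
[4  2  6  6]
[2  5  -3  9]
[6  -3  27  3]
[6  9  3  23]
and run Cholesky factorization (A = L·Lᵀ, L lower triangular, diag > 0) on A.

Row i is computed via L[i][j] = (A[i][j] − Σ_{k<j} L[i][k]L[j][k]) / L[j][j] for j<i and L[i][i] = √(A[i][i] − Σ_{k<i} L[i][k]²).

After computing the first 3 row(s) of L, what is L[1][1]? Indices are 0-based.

L[1][1] = 2

Step 1: L[0][0] = √(4) = 2.
  L[1][0] = (2) / L[0][0] = 1.
Step 2: L[1][1] = √(4) = 2.
  L[2][0] = (6) / L[0][0] = 3.
  L[2][1] = (-6) / L[1][1] = -3.
Step 3: L[2][2] = √(9) = 3.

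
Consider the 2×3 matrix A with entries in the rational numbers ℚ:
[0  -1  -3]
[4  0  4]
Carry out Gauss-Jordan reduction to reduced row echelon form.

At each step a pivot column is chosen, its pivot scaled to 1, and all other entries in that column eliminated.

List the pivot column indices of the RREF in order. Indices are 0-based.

step 1: exchange rows 0,1
step 1: normalize row 0 (÷4) = (1, 0, 1)
step 2: normalize row 1 (÷-1) = (0, 1, 3)

pivot columns: 0, 1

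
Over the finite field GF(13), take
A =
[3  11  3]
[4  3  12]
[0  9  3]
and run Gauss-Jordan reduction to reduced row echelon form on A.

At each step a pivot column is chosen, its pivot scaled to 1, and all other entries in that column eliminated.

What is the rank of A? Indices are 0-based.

rank = 3

[1] R0 /= 3  ⇒  (1, 8, 1)
     R1 -= 4·R0  ⇒  (0, 10, 8)
[2] R1 /= 10  ⇒  (0, 1, 6)
     R0 -= 8·R1  ⇒  (1, 0, 5)
     R2 -= 9·R1  ⇒  (0, 0, 1)
[3] R2 /= 1  ⇒  (0, 0, 1)
     R0 -= 5·R2  ⇒  (1, 0, 0)
     R1 -= 6·R2  ⇒  (0, 1, 0)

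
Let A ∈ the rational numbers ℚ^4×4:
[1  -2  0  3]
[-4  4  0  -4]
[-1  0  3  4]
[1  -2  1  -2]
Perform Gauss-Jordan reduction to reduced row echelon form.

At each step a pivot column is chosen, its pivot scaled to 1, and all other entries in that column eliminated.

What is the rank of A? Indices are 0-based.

rank = 4

pivot(0,0)=1: scale R0 → (1, -2, 0, 3)
  clear (1,0): R1 −= (-4)R0 → (0, -4, 0, 8)
  clear (2,0): R2 −= (-1)R0 → (0, -2, 3, 7)
  clear (3,0): R3 −= (1)R0 → (0, 0, 1, -5)
pivot(1,1)=-4: scale R1 → (0, 1, 0, -2)
  clear (0,1): R0 −= (-2)R1 → (1, 0, 0, -1)
  clear (2,1): R2 −= (-2)R1 → (0, 0, 3, 3)
pivot(2,2)=3: scale R2 → (0, 0, 1, 1)
  clear (3,2): R3 −= (1)R2 → (0, 0, 0, -6)
pivot(3,3)=-6: scale R3 → (0, 0, 0, 1)
  clear (0,3): R0 −= (-1)R3 → (1, 0, 0, 0)
  clear (1,3): R1 −= (-2)R3 → (0, 1, 0, 0)
  clear (2,3): R2 −= (1)R3 → (0, 0, 1, 0)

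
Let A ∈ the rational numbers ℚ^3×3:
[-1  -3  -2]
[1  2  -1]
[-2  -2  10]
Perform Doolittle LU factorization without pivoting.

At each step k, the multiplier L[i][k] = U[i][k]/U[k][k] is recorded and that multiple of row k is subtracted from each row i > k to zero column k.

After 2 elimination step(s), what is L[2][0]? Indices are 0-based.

L[2][0] = 2

Step 1: pivot at (0,0) is -1.
  row1 ← row1 − (-1)·row0  ⇒  L[1][0]=-1, U row1=(0, -1, -3)
  row2 ← row2 − (2)·row0  ⇒  L[2][0]=2, U row2=(0, 4, 14)
Step 2: pivot at (1,1) is -1.
  row2 ← row2 − (-4)·row1  ⇒  L[2][1]=-4, U row2=(0, 0, 2)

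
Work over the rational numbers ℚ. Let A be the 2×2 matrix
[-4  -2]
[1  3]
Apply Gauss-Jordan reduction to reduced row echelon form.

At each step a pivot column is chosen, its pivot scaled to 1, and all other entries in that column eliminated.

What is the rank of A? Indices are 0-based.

[1] R0 /= -4  ⇒  (1, 1/2)
     R1 -= 1·R0  ⇒  (0, 5/2)
[2] R1 /= 5/2  ⇒  (0, 1)
     R0 -= 1/2·R1  ⇒  (1, 0)

rank = 2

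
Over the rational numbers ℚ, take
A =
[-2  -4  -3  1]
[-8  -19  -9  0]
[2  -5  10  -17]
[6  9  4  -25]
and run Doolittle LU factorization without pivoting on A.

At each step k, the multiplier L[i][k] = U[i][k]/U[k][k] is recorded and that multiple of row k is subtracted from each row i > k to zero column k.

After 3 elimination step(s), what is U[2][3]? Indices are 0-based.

k=0: U[0][0]=-2
  eliminate (1,0): mult=4, new row 1: (0, -3, 3, -4); set L[1][0]=4
  eliminate (2,0): mult=-1, new row 2: (0, -9, 7, -16); set L[2][0]=-1
  eliminate (3,0): mult=-3, new row 3: (0, -3, -5, -22); set L[3][0]=-3
k=1: U[1][1]=-3
  eliminate (2,1): mult=3, new row 2: (0, 0, -2, -4); set L[2][1]=3
  eliminate (3,1): mult=1, new row 3: (0, 0, -8, -18); set L[3][1]=1
k=2: U[2][2]=-2
  eliminate (3,2): mult=4, new row 3: (0, 0, 0, -2); set L[3][2]=4

U[2][3] = -4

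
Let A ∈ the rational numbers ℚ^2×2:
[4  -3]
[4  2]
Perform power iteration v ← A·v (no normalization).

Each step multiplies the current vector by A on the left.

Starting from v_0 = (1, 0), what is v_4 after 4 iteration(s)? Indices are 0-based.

v_4 = (-416, -96)

v_0 = (1, 0).
v_1 = A·v_0 = (4, 4).
v_2 = A·v_1 = (4, 24).
v_3 = A·v_2 = (-56, 64).
v_4 = A·v_3 = (-416, -96).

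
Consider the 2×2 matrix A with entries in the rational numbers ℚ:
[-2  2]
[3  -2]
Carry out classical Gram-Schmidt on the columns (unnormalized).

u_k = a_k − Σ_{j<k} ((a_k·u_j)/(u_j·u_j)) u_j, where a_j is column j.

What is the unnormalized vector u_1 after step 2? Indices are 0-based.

Step 1: u_0 = a_0 = (-2, 3).
Step 2: u_1 = a_1 − (-10/13)·u_0 = (6/13, 4/13).

u_1 = (6/13, 4/13)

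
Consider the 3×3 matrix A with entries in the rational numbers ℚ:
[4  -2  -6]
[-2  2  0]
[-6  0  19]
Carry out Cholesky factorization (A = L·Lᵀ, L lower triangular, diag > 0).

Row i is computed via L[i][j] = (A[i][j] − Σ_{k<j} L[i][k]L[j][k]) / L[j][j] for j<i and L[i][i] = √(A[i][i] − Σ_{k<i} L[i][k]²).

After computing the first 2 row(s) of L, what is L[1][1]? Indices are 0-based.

L[1][1] = 1

Step 1: L[0][0] = √(4) = 2.
  L[1][0] = (-2) / L[0][0] = -1.
Step 2: L[1][1] = √(1) = 1.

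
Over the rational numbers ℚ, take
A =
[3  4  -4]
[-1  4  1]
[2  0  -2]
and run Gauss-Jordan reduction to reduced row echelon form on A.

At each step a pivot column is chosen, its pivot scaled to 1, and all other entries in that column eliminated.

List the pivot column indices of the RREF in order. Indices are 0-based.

[1] R0 /= 3  ⇒  (1, 4/3, -4/3)
     R1 -= -1·R0  ⇒  (0, 16/3, -1/3)
     R2 -= 2·R0  ⇒  (0, -8/3, 2/3)
[2] R1 /= 16/3  ⇒  (0, 1, -1/16)
     R0 -= 4/3·R1  ⇒  (1, 0, -5/4)
     R2 -= -8/3·R1  ⇒  (0, 0, 1/2)
[3] R2 /= 1/2  ⇒  (0, 0, 1)
     R0 -= -5/4·R2  ⇒  (1, 0, 0)
     R1 -= -1/16·R2  ⇒  (0, 1, 0)

pivot columns: 0, 1, 2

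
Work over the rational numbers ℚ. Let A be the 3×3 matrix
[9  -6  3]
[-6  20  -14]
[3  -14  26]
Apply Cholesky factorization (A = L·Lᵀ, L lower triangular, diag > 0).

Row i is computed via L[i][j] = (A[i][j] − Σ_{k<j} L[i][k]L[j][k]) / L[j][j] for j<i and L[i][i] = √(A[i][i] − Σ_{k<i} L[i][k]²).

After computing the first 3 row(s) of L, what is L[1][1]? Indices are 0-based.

Step 1: L[0][0] = √(9) = 3.
  L[1][0] = (-6) / L[0][0] = -2.
Step 2: L[1][1] = √(16) = 4.
  L[2][0] = (3) / L[0][0] = 1.
  L[2][1] = (-12) / L[1][1] = -3.
Step 3: L[2][2] = √(16) = 4.

L[1][1] = 4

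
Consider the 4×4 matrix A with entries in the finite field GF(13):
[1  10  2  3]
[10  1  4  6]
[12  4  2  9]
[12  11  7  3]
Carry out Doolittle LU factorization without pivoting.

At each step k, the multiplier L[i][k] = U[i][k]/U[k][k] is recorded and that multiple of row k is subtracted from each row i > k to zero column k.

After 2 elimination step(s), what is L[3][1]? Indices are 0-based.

[col 0] pivot 1
  R1 -= 10*R0 → (0, 5, 10, 2)  (L[1][0] := 10)
  R2 -= 12*R0 → (0, 1, 4, 12)  (L[2][0] := 12)
  R3 -= 12*R0 → (0, 8, 9, 6)  (L[3][0] := 12)
[col 1] pivot 5
  R2 -= 8*R1 → (0, 0, 2, 9)  (L[2][1] := 8)
  R3 -= 12*R1 → (0, 0, 6, 8)  (L[3][1] := 12)

L[3][1] = 12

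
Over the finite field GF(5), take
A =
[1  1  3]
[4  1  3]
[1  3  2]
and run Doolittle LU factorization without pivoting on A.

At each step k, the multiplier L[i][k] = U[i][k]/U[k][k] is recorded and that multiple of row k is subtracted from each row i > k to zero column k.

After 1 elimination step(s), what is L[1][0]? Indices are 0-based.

Step 1: pivot at (0,0) is 1.
  row1 ← row1 − (4)·row0  ⇒  L[1][0]=4, U row1=(0, 2, 1)
  row2 ← row2 − (1)·row0  ⇒  L[2][0]=1, U row2=(0, 2, 4)

L[1][0] = 4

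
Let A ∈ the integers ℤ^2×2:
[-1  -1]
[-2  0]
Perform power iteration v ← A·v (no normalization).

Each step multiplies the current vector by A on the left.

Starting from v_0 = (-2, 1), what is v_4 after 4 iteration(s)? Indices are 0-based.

v_0 = (-2, 1).
v_1 = A·v_0 = (1, 4).
v_2 = A·v_1 = (-5, -2).
v_3 = A·v_2 = (7, 10).
v_4 = A·v_3 = (-17, -14).

v_4 = (-17, -14)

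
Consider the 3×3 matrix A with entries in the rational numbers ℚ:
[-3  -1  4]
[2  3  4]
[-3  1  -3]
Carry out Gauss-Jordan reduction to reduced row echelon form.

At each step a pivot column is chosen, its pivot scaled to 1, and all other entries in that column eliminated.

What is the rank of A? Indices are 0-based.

step 1: normalize row 0 (÷-3) = (1, 1/3, -4/3)
  row 1: subtract 2×row0 = (0, 7/3, 20/3)
  row 2: subtract -3×row0 = (0, 2, -7)
step 2: normalize row 1 (÷7/3) = (0, 1, 20/7)
  row 0: subtract 1/3×row1 = (1, 0, -16/7)
  row 2: subtract 2×row1 = (0, 0, -89/7)
step 3: normalize row 2 (÷-89/7) = (0, 0, 1)
  row 0: subtract -16/7×row2 = (1, 0, 0)
  row 1: subtract 20/7×row2 = (0, 1, 0)

rank = 3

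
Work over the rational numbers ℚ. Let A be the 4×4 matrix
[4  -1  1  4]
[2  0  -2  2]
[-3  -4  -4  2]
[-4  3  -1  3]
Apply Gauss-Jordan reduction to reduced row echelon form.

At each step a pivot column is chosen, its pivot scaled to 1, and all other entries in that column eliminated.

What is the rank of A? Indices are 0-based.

rank = 4

[1] R0 /= 4  ⇒  (1, -1/4, 1/4, 1)
     R1 -= 2·R0  ⇒  (0, 1/2, -5/2, 0)
     R2 -= -3·R0  ⇒  (0, -19/4, -13/4, 5)
     R3 -= -4·R0  ⇒  (0, 2, 0, 7)
[2] R1 /= 1/2  ⇒  (0, 1, -5, 0)
     R0 -= -1/4·R1  ⇒  (1, 0, -1, 1)
     R2 -= -19/4·R1  ⇒  (0, 0, -27, 5)
     R3 -= 2·R1  ⇒  (0, 0, 10, 7)
[3] R2 /= -27  ⇒  (0, 0, 1, -5/27)
     R0 -= -1·R2  ⇒  (1, 0, 0, 22/27)
     R1 -= -5·R2  ⇒  (0, 1, 0, -25/27)
     R3 -= 10·R2  ⇒  (0, 0, 0, 239/27)
[4] R3 /= 239/27  ⇒  (0, 0, 0, 1)
     R0 -= 22/27·R3  ⇒  (1, 0, 0, 0)
     R1 -= -25/27·R3  ⇒  (0, 1, 0, 0)
     R2 -= -5/27·R3  ⇒  (0, 0, 1, 0)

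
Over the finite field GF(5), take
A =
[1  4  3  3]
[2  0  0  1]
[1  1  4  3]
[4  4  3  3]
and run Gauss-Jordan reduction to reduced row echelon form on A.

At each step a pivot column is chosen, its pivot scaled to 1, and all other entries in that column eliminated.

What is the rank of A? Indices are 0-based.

pivot(0,0)=1: scale R0 → (1, 4, 3, 3)
  clear (1,0): R1 −= (2)R0 → (0, 2, 4, 0)
  clear (2,0): R2 −= (1)R0 → (0, 2, 1, 0)
  clear (3,0): R3 −= (4)R0 → (0, 3, 1, 1)
pivot(1,1)=2: scale R1 → (0, 1, 2, 0)
  clear (0,1): R0 −= (4)R1 → (1, 0, 0, 3)
  clear (2,1): R2 −= (2)R1 → (0, 0, 2, 0)
  clear (3,1): R3 −= (3)R1 → (0, 0, 0, 1)
pivot(2,2)=2: scale R2 → (0, 0, 1, 0)
  clear (1,2): R1 −= (2)R2 → (0, 1, 0, 0)
pivot(3,3)=1: scale R3 → (0, 0, 0, 1)
  clear (0,3): R0 −= (3)R3 → (1, 0, 0, 0)

rank = 4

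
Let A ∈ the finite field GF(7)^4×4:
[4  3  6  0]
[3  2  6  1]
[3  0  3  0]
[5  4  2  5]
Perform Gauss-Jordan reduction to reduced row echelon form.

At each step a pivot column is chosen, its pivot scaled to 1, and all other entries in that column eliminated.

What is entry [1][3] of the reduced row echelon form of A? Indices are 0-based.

M[1][3] = 1

step 1: normalize row 0 (÷4) = (1, 6, 5, 0)
  row 1: subtract 3×row0 = (0, 5, 5, 1)
  row 2: subtract 3×row0 = (0, 3, 2, 0)
  row 3: subtract 5×row0 = (0, 2, 5, 5)
step 2: normalize row 1 (÷5) = (0, 1, 1, 3)
  row 0: subtract 6×row1 = (1, 0, 6, 3)
  row 2: subtract 3×row1 = (0, 0, 6, 5)
  row 3: subtract 2×row1 = (0, 0, 3, 6)
step 3: normalize row 2 (÷6) = (0, 0, 1, 2)
  row 0: subtract 6×row2 = (1, 0, 0, 5)
  row 1: subtract 1×row2 = (0, 1, 0, 1)
  row 3: subtract 3×row2 = (0, 0, 0, 0)
skip col 3 (zero from row 3)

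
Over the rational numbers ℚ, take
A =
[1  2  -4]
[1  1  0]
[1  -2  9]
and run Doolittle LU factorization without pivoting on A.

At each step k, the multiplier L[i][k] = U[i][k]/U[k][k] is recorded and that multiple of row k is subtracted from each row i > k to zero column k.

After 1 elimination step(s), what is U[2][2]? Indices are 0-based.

U[2][2] = 13

Step 1: pivot at (0,0) is 1.
  row1 ← row1 − (1)·row0  ⇒  L[1][0]=1, U row1=(0, -1, 4)
  row2 ← row2 − (1)·row0  ⇒  L[2][0]=1, U row2=(0, -4, 13)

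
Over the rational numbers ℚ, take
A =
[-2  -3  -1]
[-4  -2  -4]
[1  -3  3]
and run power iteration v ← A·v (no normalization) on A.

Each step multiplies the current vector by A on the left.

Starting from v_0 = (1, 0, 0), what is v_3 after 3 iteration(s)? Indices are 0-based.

v_3 = (-79, -136, 18)

v_0 = (1, 0, 0).
v_1 = A·v_0 = (-2, -4, 1).
v_2 = A·v_1 = (15, 12, 13).
v_3 = A·v_2 = (-79, -136, 18).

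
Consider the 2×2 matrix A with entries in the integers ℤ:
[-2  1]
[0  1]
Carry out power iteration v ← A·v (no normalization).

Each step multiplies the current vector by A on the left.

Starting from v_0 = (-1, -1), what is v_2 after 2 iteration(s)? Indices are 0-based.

v_0 = (-1, -1).
v_1 = A·v_0 = (1, -1).
v_2 = A·v_1 = (-3, -1).

v_2 = (-3, -1)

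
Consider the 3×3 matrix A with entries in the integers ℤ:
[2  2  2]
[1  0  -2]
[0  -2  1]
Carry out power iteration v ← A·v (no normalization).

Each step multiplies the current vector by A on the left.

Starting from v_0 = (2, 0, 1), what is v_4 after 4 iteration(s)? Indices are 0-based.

v_4 = (86, 52, -31)

v_0 = (2, 0, 1).
v_1 = A·v_0 = (6, 0, 1).
v_2 = A·v_1 = (14, 4, 1).
v_3 = A·v_2 = (38, 12, -7).
v_4 = A·v_3 = (86, 52, -31).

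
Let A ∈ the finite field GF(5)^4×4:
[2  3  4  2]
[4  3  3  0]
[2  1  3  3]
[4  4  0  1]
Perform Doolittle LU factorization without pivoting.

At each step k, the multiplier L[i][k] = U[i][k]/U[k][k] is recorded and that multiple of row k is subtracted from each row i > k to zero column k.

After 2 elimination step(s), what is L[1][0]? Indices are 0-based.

k=0: U[0][0]=2
  eliminate (1,0): mult=2, new row 1: (0, 2, 0, 1); set L[1][0]=2
  eliminate (2,0): mult=1, new row 2: (0, 3, 4, 1); set L[2][0]=1
  eliminate (3,0): mult=2, new row 3: (0, 3, 2, 2); set L[3][0]=2
k=1: U[1][1]=2
  eliminate (2,1): mult=4, new row 2: (0, 0, 4, 2); set L[2][1]=4
  eliminate (3,1): mult=4, new row 3: (0, 0, 2, 3); set L[3][1]=4

L[1][0] = 2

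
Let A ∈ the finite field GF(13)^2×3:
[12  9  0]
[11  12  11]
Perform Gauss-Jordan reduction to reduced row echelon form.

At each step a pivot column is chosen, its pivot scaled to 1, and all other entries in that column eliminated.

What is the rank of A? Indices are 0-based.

[1] R0 /= 12  ⇒  (1, 4, 0)
     R1 -= 11·R0  ⇒  (0, 7, 11)
[2] R1 /= 7  ⇒  (0, 1, 9)
     R0 -= 4·R1  ⇒  (1, 0, 3)

rank = 2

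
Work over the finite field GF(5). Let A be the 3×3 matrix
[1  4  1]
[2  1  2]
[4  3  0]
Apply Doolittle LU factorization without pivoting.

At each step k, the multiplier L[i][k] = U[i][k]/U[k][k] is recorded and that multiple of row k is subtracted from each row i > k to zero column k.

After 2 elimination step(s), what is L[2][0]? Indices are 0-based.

L[2][0] = 4

Step 1: pivot at (0,0) is 1.
  row1 ← row1 − (2)·row0  ⇒  L[1][0]=2, U row1=(0, 3, 0)
  row2 ← row2 − (4)·row0  ⇒  L[2][0]=4, U row2=(0, 2, 1)
Step 2: pivot at (1,1) is 3.
  row2 ← row2 − (4)·row1  ⇒  L[2][1]=4, U row2=(0, 0, 1)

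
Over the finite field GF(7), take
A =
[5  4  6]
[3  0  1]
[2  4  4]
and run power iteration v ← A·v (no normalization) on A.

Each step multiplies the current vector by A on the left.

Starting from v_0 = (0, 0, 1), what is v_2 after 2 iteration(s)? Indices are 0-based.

v_2 = (2, 1, 4)

v_0 = (0, 0, 1).
v_1 = A·v_0 = (6, 1, 4).
v_2 = A·v_1 = (2, 1, 4).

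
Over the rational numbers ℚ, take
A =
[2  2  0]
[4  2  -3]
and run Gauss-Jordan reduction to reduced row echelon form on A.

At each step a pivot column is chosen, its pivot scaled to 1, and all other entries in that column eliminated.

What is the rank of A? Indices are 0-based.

rank = 2

pivot(0,0)=2: scale R0 → (1, 1, 0)
  clear (1,0): R1 −= (4)R0 → (0, -2, -3)
pivot(1,1)=-2: scale R1 → (0, 1, 3/2)
  clear (0,1): R0 −= (1)R1 → (1, 0, -3/2)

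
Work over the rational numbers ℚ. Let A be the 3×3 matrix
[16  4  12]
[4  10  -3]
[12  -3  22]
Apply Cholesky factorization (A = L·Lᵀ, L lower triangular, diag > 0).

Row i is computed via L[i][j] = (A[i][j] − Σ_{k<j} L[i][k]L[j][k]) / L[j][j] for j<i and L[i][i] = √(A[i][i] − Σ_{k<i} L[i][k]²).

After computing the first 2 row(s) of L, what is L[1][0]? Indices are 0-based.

Step 1: L[0][0] = √(16) = 4.
  L[1][0] = (4) / L[0][0] = 1.
Step 2: L[1][1] = √(9) = 3.

L[1][0] = 1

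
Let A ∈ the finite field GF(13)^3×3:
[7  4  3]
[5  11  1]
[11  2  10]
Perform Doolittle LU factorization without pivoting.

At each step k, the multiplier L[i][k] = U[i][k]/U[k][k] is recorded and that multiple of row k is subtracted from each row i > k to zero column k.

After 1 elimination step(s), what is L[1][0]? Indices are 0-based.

L[1][0] = 10

k=0: U[0][0]=7
  eliminate (1,0): mult=10, new row 1: (0, 10, 10); set L[1][0]=10
  eliminate (2,0): mult=9, new row 2: (0, 5, 9); set L[2][0]=9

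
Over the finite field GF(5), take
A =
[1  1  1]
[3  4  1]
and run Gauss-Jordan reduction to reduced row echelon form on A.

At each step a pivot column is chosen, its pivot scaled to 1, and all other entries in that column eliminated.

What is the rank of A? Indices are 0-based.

rank = 2

[1] R0 /= 1  ⇒  (1, 1, 1)
     R1 -= 3·R0  ⇒  (0, 1, 3)
[2] R1 /= 1  ⇒  (0, 1, 3)
     R0 -= 1·R1  ⇒  (1, 0, 3)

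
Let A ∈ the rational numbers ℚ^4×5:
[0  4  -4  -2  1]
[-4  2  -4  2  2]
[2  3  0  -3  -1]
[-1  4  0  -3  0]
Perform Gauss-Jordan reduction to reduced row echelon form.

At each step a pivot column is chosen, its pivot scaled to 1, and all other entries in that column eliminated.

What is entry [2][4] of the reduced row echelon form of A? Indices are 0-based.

M[2][4] = -1/2

pivot(0,0): swap R0↔R1
pivot(0,0)=-4: scale R0 → (1, -1/2, 1, -1/2, -1/2)
  clear (2,0): R2 −= (2)R0 → (0, 4, -2, -2, 0)
  clear (3,0): R3 −= (-1)R0 → (0, 7/2, 1, -7/2, -1/2)
pivot(1,1)=4: scale R1 → (0, 1, -1, -1/2, 1/4)
  clear (0,1): R0 −= (-1/2)R1 → (1, 0, 1/2, -3/4, -3/8)
  clear (2,1): R2 −= (4)R1 → (0, 0, 2, 0, -1)
  clear (3,1): R3 −= (7/2)R1 → (0, 0, 9/2, -7/4, -11/8)
pivot(2,2)=2: scale R2 → (0, 0, 1, 0, -1/2)
  clear (0,2): R0 −= (1/2)R2 → (1, 0, 0, -3/4, -1/8)
  clear (1,2): R1 −= (-1)R2 → (0, 1, 0, -1/2, -1/4)
  clear (3,2): R3 −= (9/2)R2 → (0, 0, 0, -7/4, 7/8)
pivot(3,3)=-7/4: scale R3 → (0, 0, 0, 1, -1/2)
  clear (0,3): R0 −= (-3/4)R3 → (1, 0, 0, 0, -1/2)
  clear (1,3): R1 −= (-1/2)R3 → (0, 1, 0, 0, -1/2)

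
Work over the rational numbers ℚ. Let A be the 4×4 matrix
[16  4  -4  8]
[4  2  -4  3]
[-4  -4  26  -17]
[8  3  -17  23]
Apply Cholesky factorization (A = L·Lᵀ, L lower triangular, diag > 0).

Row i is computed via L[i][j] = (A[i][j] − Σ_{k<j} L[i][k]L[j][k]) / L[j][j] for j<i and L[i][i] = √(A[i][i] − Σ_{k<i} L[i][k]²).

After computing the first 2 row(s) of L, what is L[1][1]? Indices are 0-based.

L[1][1] = 1

Step 1: L[0][0] = √(16) = 4.
  L[1][0] = (4) / L[0][0] = 1.
Step 2: L[1][1] = √(1) = 1.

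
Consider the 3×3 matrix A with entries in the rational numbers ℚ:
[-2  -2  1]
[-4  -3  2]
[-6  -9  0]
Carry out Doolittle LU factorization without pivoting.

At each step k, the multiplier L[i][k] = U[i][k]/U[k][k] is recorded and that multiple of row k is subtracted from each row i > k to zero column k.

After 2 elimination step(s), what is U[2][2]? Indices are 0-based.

[col 0] pivot -2
  R1 -= 2*R0 → (0, 1, 0)  (L[1][0] := 2)
  R2 -= 3*R0 → (0, -3, -3)  (L[2][0] := 3)
[col 1] pivot 1
  R2 -= -3*R1 → (0, 0, -3)  (L[2][1] := -3)

U[2][2] = -3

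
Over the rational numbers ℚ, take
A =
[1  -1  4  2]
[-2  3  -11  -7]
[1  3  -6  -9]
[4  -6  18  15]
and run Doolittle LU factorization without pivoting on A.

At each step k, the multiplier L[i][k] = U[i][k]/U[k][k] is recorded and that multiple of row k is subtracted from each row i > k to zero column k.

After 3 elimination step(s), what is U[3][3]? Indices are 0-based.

U[3][3] = 3

[col 0] pivot 1
  R1 -= -2*R0 → (0, 1, -3, -3)  (L[1][0] := -2)
  R2 -= 1*R0 → (0, 4, -10, -11)  (L[2][0] := 1)
  R3 -= 4*R0 → (0, -2, 2, 7)  (L[3][0] := 4)
[col 1] pivot 1
  R2 -= 4*R1 → (0, 0, 2, 1)  (L[2][1] := 4)
  R3 -= -2*R1 → (0, 0, -4, 1)  (L[3][1] := -2)
[col 2] pivot 2
  R3 -= -2*R2 → (0, 0, 0, 3)  (L[3][2] := -2)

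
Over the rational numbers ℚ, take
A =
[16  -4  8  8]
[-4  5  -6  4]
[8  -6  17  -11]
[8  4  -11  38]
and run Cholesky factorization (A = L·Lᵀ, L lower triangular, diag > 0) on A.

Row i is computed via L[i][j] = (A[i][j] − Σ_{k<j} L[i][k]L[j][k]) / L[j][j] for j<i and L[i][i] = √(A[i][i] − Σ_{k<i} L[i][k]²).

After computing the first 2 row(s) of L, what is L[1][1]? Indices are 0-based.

Step 1: L[0][0] = √(16) = 4.
  L[1][0] = (-4) / L[0][0] = -1.
Step 2: L[1][1] = √(4) = 2.

L[1][1] = 2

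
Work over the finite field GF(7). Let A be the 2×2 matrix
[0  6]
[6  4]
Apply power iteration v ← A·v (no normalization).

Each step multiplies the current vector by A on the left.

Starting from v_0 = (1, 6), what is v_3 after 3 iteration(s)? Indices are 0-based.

v_0 = (1, 6).
v_1 = A·v_0 = (1, 2).
v_2 = A·v_1 = (5, 0).
v_3 = A·v_2 = (0, 2).

v_3 = (0, 2)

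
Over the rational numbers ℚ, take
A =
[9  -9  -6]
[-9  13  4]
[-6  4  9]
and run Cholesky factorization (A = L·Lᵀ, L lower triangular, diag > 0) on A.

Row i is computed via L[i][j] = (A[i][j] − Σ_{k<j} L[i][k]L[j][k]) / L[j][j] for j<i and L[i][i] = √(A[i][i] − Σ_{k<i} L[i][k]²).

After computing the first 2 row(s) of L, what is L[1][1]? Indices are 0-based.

Step 1: L[0][0] = √(9) = 3.
  L[1][0] = (-9) / L[0][0] = -3.
Step 2: L[1][1] = √(4) = 2.

L[1][1] = 2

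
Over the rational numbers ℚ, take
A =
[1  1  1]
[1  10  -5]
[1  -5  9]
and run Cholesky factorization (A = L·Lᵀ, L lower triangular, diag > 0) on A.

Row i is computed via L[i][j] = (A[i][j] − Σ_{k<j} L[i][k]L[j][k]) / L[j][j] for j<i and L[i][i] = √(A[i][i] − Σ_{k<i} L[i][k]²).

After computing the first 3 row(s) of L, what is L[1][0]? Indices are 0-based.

L[1][0] = 1

Step 1: L[0][0] = √(1) = 1.
  L[1][0] = (1) / L[0][0] = 1.
Step 2: L[1][1] = √(9) = 3.
  L[2][0] = (1) / L[0][0] = 1.
  L[2][1] = (-6) / L[1][1] = -2.
Step 3: L[2][2] = √(4) = 2.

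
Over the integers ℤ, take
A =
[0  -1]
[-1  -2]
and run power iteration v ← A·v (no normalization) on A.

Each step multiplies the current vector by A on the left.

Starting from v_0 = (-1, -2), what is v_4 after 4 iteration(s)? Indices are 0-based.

v_0 = (-1, -2).
v_1 = A·v_0 = (2, 5).
v_2 = A·v_1 = (-5, -12).
v_3 = A·v_2 = (12, 29).
v_4 = A·v_3 = (-29, -70).

v_4 = (-29, -70)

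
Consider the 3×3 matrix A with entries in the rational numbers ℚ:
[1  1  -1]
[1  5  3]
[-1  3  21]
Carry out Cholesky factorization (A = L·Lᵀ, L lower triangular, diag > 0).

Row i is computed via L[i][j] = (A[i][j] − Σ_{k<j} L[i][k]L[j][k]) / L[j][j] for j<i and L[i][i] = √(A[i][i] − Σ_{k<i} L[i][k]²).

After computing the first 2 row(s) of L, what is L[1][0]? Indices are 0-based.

L[1][0] = 1

Step 1: L[0][0] = √(1) = 1.
  L[1][0] = (1) / L[0][0] = 1.
Step 2: L[1][1] = √(4) = 2.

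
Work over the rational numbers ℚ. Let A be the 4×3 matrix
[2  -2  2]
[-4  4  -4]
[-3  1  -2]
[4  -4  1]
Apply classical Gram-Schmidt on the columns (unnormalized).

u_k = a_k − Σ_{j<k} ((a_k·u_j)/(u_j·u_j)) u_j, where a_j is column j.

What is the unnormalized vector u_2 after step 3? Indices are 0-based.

u_2 = (2/3, -4/3, 0, -5/3)

Step 1: u_0 = a_0 = (2, -4, -3, 4).
Step 2: u_1 = a_1 − (-13/15)·u_0 = (-4/15, 8/15, -8/5, -8/15).
Step 3: u_2 = a_2 − (2/3)·u_0 − (0)·u_1 = (2/3, -4/3, 0, -5/3).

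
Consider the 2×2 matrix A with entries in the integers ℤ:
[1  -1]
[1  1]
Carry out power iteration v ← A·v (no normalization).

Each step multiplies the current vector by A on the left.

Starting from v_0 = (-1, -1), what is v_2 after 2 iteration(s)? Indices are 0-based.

v_2 = (2, -2)

v_0 = (-1, -1).
v_1 = A·v_0 = (0, -2).
v_2 = A·v_1 = (2, -2).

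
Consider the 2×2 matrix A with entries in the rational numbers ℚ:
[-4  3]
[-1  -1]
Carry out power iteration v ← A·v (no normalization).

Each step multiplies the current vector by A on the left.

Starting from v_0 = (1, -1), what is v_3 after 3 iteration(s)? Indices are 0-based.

v_0 = (1, -1).
v_1 = A·v_0 = (-7, 0).
v_2 = A·v_1 = (28, 7).
v_3 = A·v_2 = (-91, -35).

v_3 = (-91, -35)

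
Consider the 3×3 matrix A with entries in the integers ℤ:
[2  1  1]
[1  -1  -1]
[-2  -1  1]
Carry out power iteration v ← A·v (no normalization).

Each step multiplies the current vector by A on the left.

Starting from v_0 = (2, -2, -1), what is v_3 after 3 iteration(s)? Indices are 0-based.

v_0 = (2, -2, -1).
v_1 = A·v_0 = (1, 5, -3).
v_2 = A·v_1 = (4, -1, -10).
v_3 = A·v_2 = (-3, 15, -17).

v_3 = (-3, 15, -17)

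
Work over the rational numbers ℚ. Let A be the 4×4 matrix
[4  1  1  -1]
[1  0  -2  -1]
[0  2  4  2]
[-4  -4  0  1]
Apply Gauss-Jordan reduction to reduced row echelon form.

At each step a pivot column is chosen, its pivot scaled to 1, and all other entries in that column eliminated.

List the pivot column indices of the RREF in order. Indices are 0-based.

[1] R0 /= 4  ⇒  (1, 1/4, 1/4, -1/4)
     R1 -= 1·R0  ⇒  (0, -1/4, -9/4, -3/4)
     R3 -= -4·R0  ⇒  (0, -3, 1, 0)
[2] R1 /= -1/4  ⇒  (0, 1, 9, 3)
     R0 -= 1/4·R1  ⇒  (1, 0, -2, -1)
     R2 -= 2·R1  ⇒  (0, 0, -14, -4)
     R3 -= -3·R1  ⇒  (0, 0, 28, 9)
[3] R2 /= -14  ⇒  (0, 0, 1, 2/7)
     R0 -= -2·R2  ⇒  (1, 0, 0, -3/7)
     R1 -= 9·R2  ⇒  (0, 1, 0, 3/7)
     R3 -= 28·R2  ⇒  (0, 0, 0, 1)
[4] R3 /= 1  ⇒  (0, 0, 0, 1)
     R0 -= -3/7·R3  ⇒  (1, 0, 0, 0)
     R1 -= 3/7·R3  ⇒  (0, 1, 0, 0)
     R2 -= 2/7·R3  ⇒  (0, 0, 1, 0)

pivot columns: 0, 1, 2, 3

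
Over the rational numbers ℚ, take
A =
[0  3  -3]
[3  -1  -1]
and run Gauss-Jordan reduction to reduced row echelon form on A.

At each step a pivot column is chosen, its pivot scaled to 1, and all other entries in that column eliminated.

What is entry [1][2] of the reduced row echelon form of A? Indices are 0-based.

M[1][2] = -1

step 1: exchange rows 0,1
step 1: normalize row 0 (÷3) = (1, -1/3, -1/3)
step 2: normalize row 1 (÷3) = (0, 1, -1)
  row 0: subtract -1/3×row1 = (1, 0, -2/3)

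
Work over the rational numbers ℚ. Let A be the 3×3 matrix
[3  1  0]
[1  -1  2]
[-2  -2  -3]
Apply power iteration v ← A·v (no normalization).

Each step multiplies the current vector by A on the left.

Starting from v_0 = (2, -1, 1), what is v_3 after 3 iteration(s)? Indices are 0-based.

v_0 = (2, -1, 1).
v_1 = A·v_0 = (5, 5, -5).
v_2 = A·v_1 = (20, -10, -5).
v_3 = A·v_2 = (50, 20, -5).

v_3 = (50, 20, -5)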